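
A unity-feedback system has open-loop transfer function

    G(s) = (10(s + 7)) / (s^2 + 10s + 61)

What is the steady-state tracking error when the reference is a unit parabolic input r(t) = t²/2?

G(s) has no poles at the origin.
This is a Type 0 system; Ka = lim_{s→0} s^2·G(s) = 0, so the steady-state error for a parabola input is infinite.

e_ss = ∞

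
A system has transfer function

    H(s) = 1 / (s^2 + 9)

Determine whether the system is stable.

The denominator s^2 + 9 factors as (s^2 + 9), giving poles at s = ±3j.
Since the simple pole(s) at s = 3j, -3j lie on the jω-axis with none in the right half-plane, the system is marginally stable.

marginally stable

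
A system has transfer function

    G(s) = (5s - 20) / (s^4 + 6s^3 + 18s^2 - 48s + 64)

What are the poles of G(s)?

s = 1 + j, 1 - j, -4 + 4j, -4 - 4j

The poles are the roots of the denominator s^4 + 6s^3 + 18s^2 - 48s + 64 = 0.
No real roots exist; factor into two real quadratics: (s^2 - 2s + 2)(s^2 + 8s + 32) = 0.
Each quadratic gives a conjugate pair via the quadratic formula.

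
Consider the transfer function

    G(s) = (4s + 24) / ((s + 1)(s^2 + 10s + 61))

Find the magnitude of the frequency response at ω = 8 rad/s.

Substitute s = j8: numerator = 24 + j32, denominator = -643 + j56.
|G(j8)| = |24 + j32| / |-643 + j56| = 40 / 645.43 ≈ 0.06197.

|G(j8)| ≈ 0.06197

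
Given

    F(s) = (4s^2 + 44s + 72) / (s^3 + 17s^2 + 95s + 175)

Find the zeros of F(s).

s = -9, -2

Set the numerator to zero: 4s^2 + 44s + 72 = 0, i.e. 4·(s^2 + 11s + 18) = 0.
Factoring: (s + 9)(s + 2) = 0.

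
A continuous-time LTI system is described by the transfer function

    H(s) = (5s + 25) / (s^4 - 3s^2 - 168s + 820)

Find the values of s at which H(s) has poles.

s = 4 ± 2j, -4 ± 5j

The poles are the roots of the denominator s^4 - 3s^2 - 168s + 820 = 0.
No real roots exist; factor into two real quadratics: (s^2 - 8s + 20)(s^2 + 8s + 41) = 0.
Each quadratic gives a conjugate pair via the quadratic formula.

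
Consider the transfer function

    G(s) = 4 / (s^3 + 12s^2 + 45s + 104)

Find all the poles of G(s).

The poles are the roots of the denominator s^3 + 12s^2 + 45s + 104 = 0.
Trying s = -8: the polynomial evaluates to 0, so (s + 8) is a factor.
Dividing out leaves s^2 + 4s + 13 = 0.
The quadratic formula then gives s = -2 ± 3j.

s = -2 ± 3j, -8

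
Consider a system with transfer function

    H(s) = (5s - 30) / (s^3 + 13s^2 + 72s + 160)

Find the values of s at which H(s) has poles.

The poles are the roots of the denominator s^3 + 13s^2 + 72s + 160 = 0.
Trying s = -5: the polynomial evaluates to 0, so (s + 5) is a factor.
Dividing out leaves s^2 + 8s + 32 = 0.
The quadratic formula then gives s = -4 ± 4j.

s = -4 + 4j, -4 - 4j, -5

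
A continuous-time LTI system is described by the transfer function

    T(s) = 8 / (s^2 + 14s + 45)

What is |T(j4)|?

Substitute s = j4: numerator = 8, denominator = 29 + j56.
|T(j4)| = |8| / |29 + j56| = 8 / 63.063 ≈ 0.1269.

|T(j4)| ≈ 0.1269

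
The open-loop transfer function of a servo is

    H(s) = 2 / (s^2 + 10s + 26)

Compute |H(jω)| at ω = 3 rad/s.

Substitute s = j3: numerator = 2, denominator = 17 + j30.
|H(j3)| = |2| / |17 + j30| = 2 / 34.482 ≈ 0.05800.

|H(j3)| ≈ 0.05800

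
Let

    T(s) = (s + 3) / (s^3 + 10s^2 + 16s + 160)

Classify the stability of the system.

marginally stable

The denominator s^3 + 10s^2 + 16s + 160 factors as (s^2 + 16)(s + 10), giving poles at s = ±4j, -10.
Since the simple pole(s) at s = 4j, -4j lie on the jω-axis with none in the right half-plane, the system is marginally stable.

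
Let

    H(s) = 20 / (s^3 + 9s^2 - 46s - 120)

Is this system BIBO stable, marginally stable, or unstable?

unstable

The denominator s^3 + 9s^2 - 46s - 120 factors as (s + 12)(s - 5)(s + 2), giving poles at s = -12, 5, -2.
Since the pole(s) at s = 5 lie in the right half-plane, the system is unstable.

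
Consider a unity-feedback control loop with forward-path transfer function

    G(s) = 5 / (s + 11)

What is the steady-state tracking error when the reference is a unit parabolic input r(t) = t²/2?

G(s) has no poles at the origin.
This is a Type 0 system; Ka = lim_{s→0} s^2·G(s) = 0, so the steady-state error for a parabola input is infinite.

e_ss = ∞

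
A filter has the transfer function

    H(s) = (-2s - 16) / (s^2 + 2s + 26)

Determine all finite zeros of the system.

s = -8

Set the numerator to zero: -2s - 16 = 0, i.e. -2·(s + 8) = 0.
So s = -8.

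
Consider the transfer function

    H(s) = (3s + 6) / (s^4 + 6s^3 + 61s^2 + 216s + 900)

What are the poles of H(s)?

The poles are the roots of the denominator s^4 + 6s^3 + 61s^2 + 216s + 900 = 0.
No real roots exist; factor into two real quadratics: (s^2 + 36)(s^2 + 6s + 25) = 0.
Each quadratic gives a conjugate pair via the quadratic formula.

s = ±6j, -3 ± 4j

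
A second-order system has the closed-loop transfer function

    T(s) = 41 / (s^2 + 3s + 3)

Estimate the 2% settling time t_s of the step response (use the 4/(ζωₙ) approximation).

t_s ≈ 2.667 s

Comparing s^2 + 3s + 3 to s^2 + 2ζωₙs + ωₙ²: ωₙ = √3 ≈ 1.732 rad/s and ζ = 3/(2·√3) ≈ 0.8660.
ζωₙ = 3/2 = 1.5, so t_s ≈ 4/(ζωₙ) = 4/1.5 ≈ 2.667 s.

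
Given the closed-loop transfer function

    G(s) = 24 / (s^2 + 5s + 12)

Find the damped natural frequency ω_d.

Comparing s^2 + 5s + 12 to s^2 + 2ζωₙs + ωₙ²: ωₙ = √12 ≈ 3.464 rad/s and ζ = 5/(2·√12) ≈ 0.7217.
ζωₙ = 5/2 = 2.5, so ω_d = ωₙ√(1−ζ²) = √(ωₙ² − (ζωₙ)²) = √(12 − 2.5²) = √5.75 ≈ 2.398 rad/s.

ω_d ≈ 2.398 rad/s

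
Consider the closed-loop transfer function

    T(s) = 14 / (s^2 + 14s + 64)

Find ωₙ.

ωₙ = 8 rad/s

Compare the denominator to the standard form s^2 + 2ζωₙs + ωₙ².
ωₙ² = 64, so ωₙ = 8 rad/s.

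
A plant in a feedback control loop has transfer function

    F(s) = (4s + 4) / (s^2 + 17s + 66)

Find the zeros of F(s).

Set the numerator to zero: 4s + 4 = 0, i.e. 4·(s + 1) = 0.
So s = -1.

s = -1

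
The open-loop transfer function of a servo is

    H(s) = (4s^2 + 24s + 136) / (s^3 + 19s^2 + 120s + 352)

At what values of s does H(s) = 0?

s = -3 + 5j, -3 - 5j

Set the numerator to zero: 4s^2 + 24s + 136 = 0, i.e. 4·(s^2 + 6s + 34) = 0.
Factoring: (s^2 + 6s + 34) = 0.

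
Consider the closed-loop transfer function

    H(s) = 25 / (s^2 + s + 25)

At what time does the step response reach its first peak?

t_p ≈ 0.6315 s

Comparing s^2 + s + 25 to s^2 + 2ζωₙs + ωₙ²: ωₙ = 5 rad/s and ζ = 1/(2·5) = 0.1.
ζωₙ = 1/2 = 0.5, so ω_d = ωₙ√(1−ζ²) = √(ωₙ² − (ζωₙ)²) = √(25 − 0.5²) = √24.75 ≈ 4.975 rad/s.
t_p = π/ω_d = π/4.975 ≈ 0.6315 s.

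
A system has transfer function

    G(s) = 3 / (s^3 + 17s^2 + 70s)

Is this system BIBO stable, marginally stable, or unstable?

marginally stable

The denominator s^3 + 17s^2 + 70s factors as s(s + 10)(s + 7), giving poles at s = 0, -10, -7.
Since the simple pole(s) at s = 0 lie on the jω-axis with none in the right half-plane, the system is marginally stable.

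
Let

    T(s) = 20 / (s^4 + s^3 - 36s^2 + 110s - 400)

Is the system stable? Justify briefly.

The denominator s^4 + s^3 - 36s^2 + 110s - 400 factors as (s^2 - 2s + 10)(s - 5)(s + 8), giving poles at s = 1 + 3j, 1 - 3j, 5, -8.
Since the pole(s) at s = 1 + 3j, 1 - 3j, 5 lie in the right half-plane, the system is unstable.

unstable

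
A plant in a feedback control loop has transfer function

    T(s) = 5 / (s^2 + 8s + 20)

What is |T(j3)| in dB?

Substitute s = j3: numerator = 5, denominator = 11 + j24.
|T(j3)| = |5| / |11 + j24| = 5 / 26.401 ≈ 0.1894.
In decibels: 20·log₁₀(0.1894) ≈ -14.5 dB.

|T(j3)|_dB ≈ -14.5 dB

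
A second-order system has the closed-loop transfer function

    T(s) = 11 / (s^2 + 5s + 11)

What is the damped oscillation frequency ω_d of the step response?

ω_d ≈ 2.179 rad/s

Comparing s^2 + 5s + 11 to s^2 + 2ζωₙs + ωₙ²: ωₙ = √11 ≈ 3.317 rad/s and ζ = 5/(2·√11) ≈ 0.7538.
ζωₙ = 5/2 = 2.5, so ω_d = ωₙ√(1−ζ²) = √(ωₙ² − (ζωₙ)²) = √(11 − 2.5²) = √4.75 ≈ 2.179 rad/s.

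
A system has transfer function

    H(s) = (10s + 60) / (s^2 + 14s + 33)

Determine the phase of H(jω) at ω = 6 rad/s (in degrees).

At s = j6: numerator = 60 + j60, denominator = -3 + j84.
∠H = ∠num − ∠den = 45° − (92.045°) = -47.05°.

∠H(j6) ≈ -47.05°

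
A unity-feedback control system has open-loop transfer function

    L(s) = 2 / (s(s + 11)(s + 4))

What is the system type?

Type 1

The denominator has 1 factor of s at the origin (free integrator), so this is a Type 1 system.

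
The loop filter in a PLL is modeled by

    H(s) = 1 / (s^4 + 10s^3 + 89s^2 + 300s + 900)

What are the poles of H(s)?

s = -3 + 6j, -3 - 6j, -2 + 4j, -2 - 4j

The poles are the roots of the denominator s^4 + 10s^3 + 89s^2 + 300s + 900 = 0.
No real roots exist; factor into two real quadratics: (s^2 + 6s + 45)(s^2 + 4s + 20) = 0.
Each quadratic gives a conjugate pair via the quadratic formula.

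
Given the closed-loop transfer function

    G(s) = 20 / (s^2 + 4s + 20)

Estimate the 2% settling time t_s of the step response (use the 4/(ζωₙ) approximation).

Comparing s^2 + 4s + 20 to s^2 + 2ζωₙs + ωₙ²: ωₙ = √20 ≈ 4.472 rad/s and ζ = 4/(2·√20) ≈ 0.4472.
ζωₙ = 4/2 = 2, so t_s ≈ 4/(ζωₙ) = 4/2 = 2 s.

t_s ≈ 2 s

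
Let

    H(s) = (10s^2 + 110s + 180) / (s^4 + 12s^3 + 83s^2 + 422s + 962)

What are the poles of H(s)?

The poles are the roots of the denominator s^4 + 12s^3 + 83s^2 + 422s + 962 = 0.
No real roots exist; factor into two real quadratics: (s^2 + 10s + 26)(s^2 + 2s + 37) = 0.
Each quadratic gives a conjugate pair via the quadratic formula.

s = -5 + j, -5 - j, -1 + 6j, -1 - 6j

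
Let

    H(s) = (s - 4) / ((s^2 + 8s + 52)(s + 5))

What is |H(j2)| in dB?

Substitute s = j2: numerator = -4 + j2, denominator = 208 + j176.
|H(j2)| = |-4 + j2| / |208 + j176| = 4.4721 / 272.47 ≈ 0.01641.
In decibels: 20·log₁₀(0.01641) ≈ -35.7 dB.

|H(j2)|_dB ≈ -35.7 dB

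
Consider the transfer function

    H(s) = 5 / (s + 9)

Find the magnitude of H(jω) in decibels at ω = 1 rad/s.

Substitute s = j1: numerator = 5, denominator = 9 + j1.
|H(j1)| = |5| / |9 + j1| = 5 / 9.0554 ≈ 0.5522.
In decibels: 20·log₁₀(0.5522) ≈ -5.16 dB.

|H(j1)|_dB ≈ -5.16 dB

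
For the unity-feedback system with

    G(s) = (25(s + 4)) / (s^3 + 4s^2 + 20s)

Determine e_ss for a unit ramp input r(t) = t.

e_ss = 0.2000

G(s) has one pole at the origin.
This is a Type 1 system. Kv = lim_{s→0} s·G(s) = 100/20 = 5.
e_ss = 1/Kv = 1/(5) = 1/5 ≈ 0.2000.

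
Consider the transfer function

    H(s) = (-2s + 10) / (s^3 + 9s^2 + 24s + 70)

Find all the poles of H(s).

The poles are the roots of the denominator s^3 + 9s^2 + 24s + 70 = 0.
Trying s = -7: the polynomial evaluates to 0, so (s + 7) is a factor.
Dividing out leaves s^2 + 2s + 10 = 0.
The quadratic formula then gives s = -1 ± 3j.

s = -1 ± 3j, -7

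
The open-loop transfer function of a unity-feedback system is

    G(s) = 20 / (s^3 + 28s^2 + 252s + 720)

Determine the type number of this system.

The denominator has no factor of s at the origin — no free integrator — so this is a Type 0 system.

Type 0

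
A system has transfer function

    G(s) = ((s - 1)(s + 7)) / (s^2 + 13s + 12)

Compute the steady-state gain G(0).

Set s = 0: G(0) = (-7) / (12) = -7/12.

G(0) = -7/12 ≈ -0.5833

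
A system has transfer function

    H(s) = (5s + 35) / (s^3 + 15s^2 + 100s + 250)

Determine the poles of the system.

The poles are the roots of the denominator s^3 + 15s^2 + 100s + 250 = 0.
Trying s = -5: the polynomial evaluates to 0, so (s + 5) is a factor.
Dividing out leaves s^2 + 10s + 50 = 0.
The quadratic formula then gives s = -5 ± 5j.

s = -5 ± 5j, -5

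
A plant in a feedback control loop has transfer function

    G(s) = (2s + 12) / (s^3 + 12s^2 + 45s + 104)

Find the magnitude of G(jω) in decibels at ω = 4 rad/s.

Substitute s = j4: numerator = 12 + j8, denominator = -88 + j116.
|G(j4)| = |12 + j8| / |-88 + j116| = 14.422 / 145.60 ≈ 0.09905.
In decibels: 20·log₁₀(0.09905) ≈ -20.1 dB.

|G(j4)|_dB ≈ -20.1 dB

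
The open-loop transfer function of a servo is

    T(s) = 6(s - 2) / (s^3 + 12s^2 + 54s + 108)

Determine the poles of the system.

The poles are the roots of the denominator s^3 + 12s^2 + 54s + 108 = 0.
Trying s = -6: the polynomial evaluates to 0, so (s + 6) is a factor.
Dividing out leaves s^2 + 6s + 18 = 0.
The quadratic formula then gives s = -3 ± 3j.

s = -3 ± 3j, -6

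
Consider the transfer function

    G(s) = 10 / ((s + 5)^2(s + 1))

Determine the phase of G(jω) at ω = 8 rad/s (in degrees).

∠G(j8) ≈ 161.1°

At s = j8: numerator = 10, denominator = -679 - j232.
∠G = ∠num − ∠den = 0° − (-161.14°) = 161.1°.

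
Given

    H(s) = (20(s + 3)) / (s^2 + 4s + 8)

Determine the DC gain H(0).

H(0) = 15/2 ≈ 7.500

At s = 0 each factor (s + a) contributes a and each (s^2 + bs + c) contributes c.
H(0) = 20·(3) / ((8)) = 60/8 = 15/2.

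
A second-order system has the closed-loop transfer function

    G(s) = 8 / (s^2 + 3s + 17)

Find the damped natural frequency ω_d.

Comparing s^2 + 3s + 17 to s^2 + 2ζωₙs + ωₙ²: ωₙ = √17 ≈ 4.123 rad/s and ζ = 3/(2·√17) ≈ 0.3638.
ζωₙ = 3/2 = 1.5, so ω_d = ωₙ√(1−ζ²) = √(ωₙ² − (ζωₙ)²) = √(17 − 1.5²) = √14.75 ≈ 3.841 rad/s.

ω_d ≈ 3.841 rad/s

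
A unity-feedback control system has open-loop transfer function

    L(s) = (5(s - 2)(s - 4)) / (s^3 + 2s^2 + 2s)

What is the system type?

Type 1

The denominator has 1 factor of s at the origin (free integrator), so this is a Type 1 system.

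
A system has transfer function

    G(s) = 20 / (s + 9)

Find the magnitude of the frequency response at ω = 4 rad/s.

|G(j4)| ≈ 2.031

Substitute s = j4: numerator = 20, denominator = 9 + j4.
|G(j4)| = |20| / |9 + j4| = 20 / 9.8489 ≈ 2.031.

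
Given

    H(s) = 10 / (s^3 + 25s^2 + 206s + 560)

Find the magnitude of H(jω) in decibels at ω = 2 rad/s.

|H(j2)|_dB ≈ -35.7 dB

Substitute s = j2: numerator = 10, denominator = 460 + j404.
|H(j2)| = |10| / |460 + j404| = 10 / 612.22 ≈ 0.01633.
In decibels: 20·log₁₀(0.01633) ≈ -35.7 dB.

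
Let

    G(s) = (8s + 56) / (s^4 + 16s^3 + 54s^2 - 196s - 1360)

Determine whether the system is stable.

unstable

The denominator s^4 + 16s^3 + 54s^2 - 196s - 1360 factors as (s + 10)(s^2 + 10s + 34)(s - 4), giving poles at s = -10, -5 + 3j, -5 - 3j, 4.
Since the pole(s) at s = 4 lie in the right half-plane, the system is unstable.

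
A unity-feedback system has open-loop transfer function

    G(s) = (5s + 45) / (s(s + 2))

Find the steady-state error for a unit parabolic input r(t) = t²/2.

e_ss = ∞

G(s) has one pole at the origin.
This is a Type 1 system; Ka = lim_{s→0} s^2·G(s) = 0, so the steady-state error for a parabola input is infinite.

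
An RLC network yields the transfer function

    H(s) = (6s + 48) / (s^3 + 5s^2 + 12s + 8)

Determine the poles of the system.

s = -2 ± 2j, -1

The poles are the roots of the denominator s^3 + 5s^2 + 12s + 8 = 0.
Trying s = -1: the polynomial evaluates to 0, so (s + 1) is a factor.
Dividing out leaves s^2 + 4s + 8 = 0.
The quadratic formula then gives s = -2 ± 2j.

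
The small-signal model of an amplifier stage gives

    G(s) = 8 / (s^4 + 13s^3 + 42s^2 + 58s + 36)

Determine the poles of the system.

s = -2, -9, -1 ± j

The poles are the roots of the denominator s^4 + 13s^3 + 42s^2 + 58s + 36 = 0.
Trying s = -2: the polynomial evaluates to 0, so (s + 2) is a factor.
Dividing out leaves s^3 + 11s^2 + 20s + 18 = 0.
This factors further as (s + 9)(s^2 + 2s + 2) = 0.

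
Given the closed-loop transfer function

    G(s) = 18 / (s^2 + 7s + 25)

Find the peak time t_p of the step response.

t_p ≈ 0.8798 s

Comparing s^2 + 7s + 25 to s^2 + 2ζωₙs + ωₙ²: ωₙ = 5 rad/s and ζ = 7/(2·5) = 0.7.
ζωₙ = 7/2 = 3.5, so ω_d = ωₙ√(1−ζ²) = √(ωₙ² − (ζωₙ)²) = √(25 − 3.5²) = √12.75 ≈ 3.571 rad/s.
t_p = π/ω_d = π/3.571 ≈ 0.8798 s.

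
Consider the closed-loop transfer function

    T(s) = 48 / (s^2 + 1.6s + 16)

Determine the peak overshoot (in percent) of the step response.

%OS ≈ 52.7%

Comparing s^2 + 1.6s + 16 to s^2 + 2ζωₙs + ωₙ²: ωₙ = 4 rad/s and ζ = 1.6/(2·4) = 0.2.
%OS = 100·exp(−πζ/√(1−ζ²)) = 100·exp(−π·0.2/√(1−0.2²)) ≈ 52.7%.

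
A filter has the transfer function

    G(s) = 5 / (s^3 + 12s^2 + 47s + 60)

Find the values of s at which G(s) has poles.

The poles are the roots of the denominator s^3 + 12s^2 + 47s + 60 = 0.
Trying s = -5: the polynomial evaluates to 0, so (s + 5) is a factor.
Dividing out leaves s^2 + 7s + 12 = 0.
Factoring the quadratic: (s + 4)(s + 3) = 0.

s = -5, -4, -3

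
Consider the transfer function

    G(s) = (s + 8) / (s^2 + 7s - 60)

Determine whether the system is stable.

unstable

The denominator s^2 + 7s - 60 factors as (s + 12)(s - 5), giving poles at s = -12, 5.
Since the pole(s) at s = 5 lie in the right half-plane, the system is unstable.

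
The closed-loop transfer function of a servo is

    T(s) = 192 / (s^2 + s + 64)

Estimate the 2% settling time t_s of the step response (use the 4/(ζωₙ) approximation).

t_s ≈ 8 s

Comparing s^2 + s + 64 to s^2 + 2ζωₙs + ωₙ²: ωₙ = 8 rad/s and ζ = 1/(2·8) = 0.0625.
ζωₙ = 1/2 = 0.5, so t_s ≈ 4/(ζωₙ) = 4/0.5 = 8 s.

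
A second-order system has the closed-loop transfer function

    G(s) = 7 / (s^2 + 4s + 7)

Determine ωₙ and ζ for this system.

Compare the denominator to the standard form s^2 + 2ζωₙs + ωₙ².
ωₙ² = 7, so ωₙ = √7 ≈ 2.646 rad/s.
2ζωₙ = 4, so ζ = 4/(2·√7) ≈ 0.7559.
With ζ = 0.7559 the response is underdamped.

ωₙ ≈ 2.646 rad/s, ζ ≈ 0.7559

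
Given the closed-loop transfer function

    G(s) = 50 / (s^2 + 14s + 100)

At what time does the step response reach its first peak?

Comparing s^2 + 14s + 100 to s^2 + 2ζωₙs + ωₙ²: ωₙ = 10 rad/s and ζ = 14/(2·10) = 0.7.
ζωₙ = 14/2 = 7, so ω_d = ωₙ√(1−ζ²) = √(ωₙ² − (ζωₙ)²) = √(100 − 7²) = √51 ≈ 7.141 rad/s.
t_p = π/ω_d = π/7.141 ≈ 0.4399 s.

t_p ≈ 0.4399 s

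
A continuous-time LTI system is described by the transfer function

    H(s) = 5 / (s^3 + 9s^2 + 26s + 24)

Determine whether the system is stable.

The denominator s^3 + 9s^2 + 26s + 24 factors as (s + 3)(s + 2)(s + 4), giving poles at s = -3, -2, -4.
Since all poles lie strictly in the left half-plane, the system is stable.

stable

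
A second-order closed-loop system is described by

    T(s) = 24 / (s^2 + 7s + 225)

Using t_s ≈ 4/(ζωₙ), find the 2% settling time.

t_s ≈ 1.143 s

Comparing s^2 + 7s + 225 to s^2 + 2ζωₙs + ωₙ²: ωₙ = 15 rad/s and ζ = 7/(2·15) ≈ 0.2333.
ζωₙ = 7/2 = 3.5, so t_s ≈ 4/(ζωₙ) = 4/3.5 ≈ 1.143 s.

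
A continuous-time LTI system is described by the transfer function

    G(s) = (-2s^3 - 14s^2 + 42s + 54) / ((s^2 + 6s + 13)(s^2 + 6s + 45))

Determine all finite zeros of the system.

Set the numerator to zero: -2s^3 - 14s^2 + 42s + 54 = 0, i.e. -2·(s^3 + 7s^2 - 21s - 27) = 0.
Factoring: (s + 1)(s - 3)(s + 9) = 0.

s = -1, 3, -9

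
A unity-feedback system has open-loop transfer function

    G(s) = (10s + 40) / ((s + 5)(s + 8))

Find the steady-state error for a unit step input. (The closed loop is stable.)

G(s) has no poles at the origin.
This is a Type 0 system. Kp = lim_{s→0} G(s) = 40/40 = 1.
e_ss = 1/(1 + Kp) = 1/(1 + 1) = 1/2 ≈ 0.5000.

e_ss = 0.5000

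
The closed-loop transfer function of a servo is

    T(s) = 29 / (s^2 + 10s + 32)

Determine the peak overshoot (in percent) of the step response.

%OS ≈ 0.264%

Comparing s^2 + 10s + 32 to s^2 + 2ζωₙs + ωₙ²: ωₙ = √32 ≈ 5.657 rad/s and ζ = 10/(2·√32) ≈ 0.8839.
%OS = 100·exp(−πζ/√(1−ζ²)) = 100·exp(−π·0.8839/√(1−0.8839²)) ≈ 0.264%.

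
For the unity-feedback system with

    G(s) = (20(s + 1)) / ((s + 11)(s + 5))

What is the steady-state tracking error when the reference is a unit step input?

e_ss = 0.7333

G(s) has no poles at the origin.
This is a Type 0 system. Kp = lim_{s→0} G(s) = 20/55 = 4/11.
e_ss = 1/(1 + Kp) = 1/(1 + 4/11) = 11/15 ≈ 0.7333.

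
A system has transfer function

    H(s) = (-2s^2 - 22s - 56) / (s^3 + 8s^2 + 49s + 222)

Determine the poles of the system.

s = -6, -1 ± 6j

The poles are the roots of the denominator s^3 + 8s^2 + 49s + 222 = 0.
Trying s = -6: the polynomial evaluates to 0, so (s + 6) is a factor.
Dividing out leaves s^2 + 2s + 37 = 0.
The quadratic formula then gives s = -1 ± 6j.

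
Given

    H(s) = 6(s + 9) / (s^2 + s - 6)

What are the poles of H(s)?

s = 2, -3

The poles are the roots of the denominator s^2 + s - 6 = 0.
Factoring: (s - 2)(s + 3) = 0, so s = 2 and s = -3.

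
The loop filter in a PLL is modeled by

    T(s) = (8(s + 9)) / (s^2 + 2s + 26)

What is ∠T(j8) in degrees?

At s = j8: numerator = 72 + j64, denominator = -38 + j16.
∠T = ∠num − ∠den = 41.634° − (157.17°) = -115.5°.

∠T(j8) ≈ -115.5°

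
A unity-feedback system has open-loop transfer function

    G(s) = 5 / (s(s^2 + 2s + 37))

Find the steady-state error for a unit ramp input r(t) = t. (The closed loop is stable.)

G(s) has one pole at the origin.
This is a Type 1 system. Kv = lim_{s→0} s·G(s) = 5/37.
e_ss = 1/Kv = 1/(5/37) = 37/5 ≈ 7.400.

e_ss = 7.400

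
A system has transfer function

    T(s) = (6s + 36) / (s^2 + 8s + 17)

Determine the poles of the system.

The poles are the roots of the denominator s^2 + 8s + 17 = 0.
Using the quadratic formula: s = (-8 ± √(-4))/2 = -4 ± 1j.

s = -4 + j, -4 - j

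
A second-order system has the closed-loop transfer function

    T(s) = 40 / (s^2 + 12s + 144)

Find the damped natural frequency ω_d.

Comparing s^2 + 12s + 144 to s^2 + 2ζωₙs + ωₙ²: ωₙ = 12 rad/s and ζ = 12/(2·12) = 0.5.
ζωₙ = 12/2 = 6, so ω_d = ωₙ√(1−ζ²) = √(ωₙ² − (ζωₙ)²) = √(144 − 6²) = √108 ≈ 10.39 rad/s.

ω_d ≈ 10.39 rad/s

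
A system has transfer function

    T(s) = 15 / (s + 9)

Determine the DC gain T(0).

At s = 0 each factor (s + a) contributes a and each (s^2 + bs + c) contributes c.
T(0) = 15·1 / ((9)) = 15/9 = 5/3.

T(0) = 5/3 ≈ 1.667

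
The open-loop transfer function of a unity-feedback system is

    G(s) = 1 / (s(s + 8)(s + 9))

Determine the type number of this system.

The denominator has 1 factor of s at the origin (free integrator), so this is a Type 1 system.

Type 1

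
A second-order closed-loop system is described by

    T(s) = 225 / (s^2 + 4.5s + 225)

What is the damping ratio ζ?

Compare the denominator to the standard form s^2 + 2ζωₙs + ωₙ².
ωₙ² = 225, so ωₙ = 15 rad/s.
2ζωₙ = 4.5, so ζ = 4.5/(2·15) = 0.15.
With ζ = 0.15 the response is underdamped.

ζ = 0.15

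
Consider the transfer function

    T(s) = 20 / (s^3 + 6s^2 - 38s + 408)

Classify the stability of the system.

unstable

The denominator s^3 + 6s^2 - 38s + 408 factors as (s^2 - 6s + 34)(s + 12), giving poles at s = 3 ± 5j, -12.
Since the pole(s) at s = 3 + 5j, 3 - 5j lie in the right half-plane, the system is unstable.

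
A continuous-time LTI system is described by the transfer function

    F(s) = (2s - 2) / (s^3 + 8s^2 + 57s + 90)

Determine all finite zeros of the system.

Set the numerator to zero: 2s - 2 = 0, i.e. 2·(s - 1) = 0.
So s = 1.

s = 1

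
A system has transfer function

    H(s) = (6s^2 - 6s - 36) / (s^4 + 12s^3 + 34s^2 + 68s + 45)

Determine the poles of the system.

The poles are the roots of the denominator s^4 + 12s^3 + 34s^2 + 68s + 45 = 0.
Trying s = -1: the polynomial evaluates to 0, so (s + 1) is a factor.
Dividing out leaves s^3 + 11s^2 + 23s + 45 = 0.
This factors further as (s^2 + 2s + 5)(s + 9) = 0.

s = -1, -1 + 2j, -1 - 2j, -9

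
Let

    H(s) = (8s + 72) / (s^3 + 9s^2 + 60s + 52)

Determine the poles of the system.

s = -4 ± 6j, -1

The poles are the roots of the denominator s^3 + 9s^2 + 60s + 52 = 0.
Trying s = -1: the polynomial evaluates to 0, so (s + 1) is a factor.
Dividing out leaves s^2 + 8s + 52 = 0.
The quadratic formula then gives s = -4 ± 6j.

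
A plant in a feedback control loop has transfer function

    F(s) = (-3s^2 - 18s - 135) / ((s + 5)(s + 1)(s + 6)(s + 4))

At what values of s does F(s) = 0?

Set the numerator to zero: -3s^2 - 18s - 135 = 0, i.e. -3·(s^2 + 6s + 45) = 0.
Factoring: (s^2 + 6s + 45) = 0.

s = -3 + 6j, -3 - 6j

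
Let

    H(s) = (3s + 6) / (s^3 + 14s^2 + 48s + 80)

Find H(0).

H(0) = 3/40 ≈ 0.07500

Set s = 0: H(0) = (6) / (80) = 3/40.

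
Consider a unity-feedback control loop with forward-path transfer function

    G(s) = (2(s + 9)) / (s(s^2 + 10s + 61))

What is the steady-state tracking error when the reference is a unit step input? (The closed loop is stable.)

G(s) has one pole at the origin.
This is a Type 1 system; for a step input the steady-state error is zero.

e_ss = 0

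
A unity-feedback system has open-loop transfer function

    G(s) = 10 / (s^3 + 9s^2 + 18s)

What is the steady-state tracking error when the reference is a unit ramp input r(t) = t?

e_ss = 1.800

G(s) has one pole at the origin.
This is a Type 1 system. Kv = lim_{s→0} s·G(s) = 10/18 = 5/9.
e_ss = 1/Kv = 1/(5/9) = 9/5 ≈ 1.800.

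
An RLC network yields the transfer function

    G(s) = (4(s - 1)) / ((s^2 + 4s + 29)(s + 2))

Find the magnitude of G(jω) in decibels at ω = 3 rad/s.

Substitute s = j3: numerator = -4 + j12, denominator = 4 + j84.
|G(j3)| = |-4 + j12| / |4 + j84| = 12.649 / 84.095 ≈ 0.1504.
In decibels: 20·log₁₀(0.1504) ≈ -16.5 dB.

|G(j3)|_dB ≈ -16.5 dB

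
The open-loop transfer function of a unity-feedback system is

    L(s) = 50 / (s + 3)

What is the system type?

Type 0

The denominator has no factor of s at the origin — no free integrator — so this is a Type 0 system.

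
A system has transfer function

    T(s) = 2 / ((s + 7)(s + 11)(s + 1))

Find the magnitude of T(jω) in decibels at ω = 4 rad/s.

Substitute s = j4: numerator = 2, denominator = -227 + j316.
|T(j4)| = |2| / |-227 + j316| = 2 / 389.08 ≈ 0.005140.
In decibels: 20·log₁₀(0.005140) ≈ -45.8 dB.

|T(j4)|_dB ≈ -45.8 dB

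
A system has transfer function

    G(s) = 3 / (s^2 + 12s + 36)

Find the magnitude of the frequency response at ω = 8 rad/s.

Substitute s = j8: numerator = 3, denominator = -28 + j96.
|G(j8)| = |3| / |-28 + j96| = 3 / 100 = 0.03000.

|G(j8)| = 0.03000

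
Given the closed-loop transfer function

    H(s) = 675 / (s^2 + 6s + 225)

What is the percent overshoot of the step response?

Comparing s^2 + 6s + 225 to s^2 + 2ζωₙs + ωₙ²: ωₙ = 15 rad/s and ζ = 6/(2·15) = 0.2.
%OS = 100·exp(−πζ/√(1−ζ²)) = 100·exp(−π·0.2/√(1−0.2²)) ≈ 52.7%.

%OS ≈ 52.7%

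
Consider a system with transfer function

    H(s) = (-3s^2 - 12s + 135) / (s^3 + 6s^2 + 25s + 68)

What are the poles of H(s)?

s = -1 ± 4j, -4

The poles are the roots of the denominator s^3 + 6s^2 + 25s + 68 = 0.
Trying s = -4: the polynomial evaluates to 0, so (s + 4) is a factor.
Dividing out leaves s^2 + 2s + 17 = 0.
The quadratic formula then gives s = -1 ± 4j.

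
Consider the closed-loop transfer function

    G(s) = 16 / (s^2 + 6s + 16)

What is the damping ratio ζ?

ζ = 0.75

Compare the denominator to the standard form s^2 + 2ζωₙs + ωₙ².
ωₙ² = 16, so ωₙ = 4 rad/s.
2ζωₙ = 6, so ζ = 6/(2·4) = 0.75.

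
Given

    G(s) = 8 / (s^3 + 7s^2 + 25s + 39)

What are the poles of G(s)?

s = -2 + 3j, -2 - 3j, -3

The poles are the roots of the denominator s^3 + 7s^2 + 25s + 39 = 0.
Trying s = -3: the polynomial evaluates to 0, so (s + 3) is a factor.
Dividing out leaves s^2 + 4s + 13 = 0.
The quadratic formula then gives s = -2 ± 3j.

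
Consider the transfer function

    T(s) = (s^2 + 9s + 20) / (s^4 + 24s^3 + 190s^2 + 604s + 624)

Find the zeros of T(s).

s = -4, -5

Set the numerator to zero: s^2 + 9s + 20 = 0.
Factoring: (s + 4)(s + 5) = 0.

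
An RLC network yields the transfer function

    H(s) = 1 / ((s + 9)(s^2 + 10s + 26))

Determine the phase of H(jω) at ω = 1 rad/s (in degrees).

At s = j1: numerator = 1, denominator = 215 + j115.
∠H = ∠num − ∠den = 0° − (28.142°) = -28.14°.

∠H(j1) ≈ -28.14°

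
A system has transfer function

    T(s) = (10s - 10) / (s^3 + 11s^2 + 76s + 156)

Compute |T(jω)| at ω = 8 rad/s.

|T(j8)| ≈ 0.1449

Substitute s = j8: numerator = -10 + j80, denominator = -548 + j96.
|T(j8)| = |-10 + j80| / |-548 + j96| = 80.623 / 556.35 ≈ 0.1449.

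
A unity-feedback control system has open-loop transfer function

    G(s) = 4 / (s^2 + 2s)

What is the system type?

Factor s from the denominator: s^2 + 2s = s·(s + 2).
There is 1 pole at the origin, so the system is Type 1.

Type 1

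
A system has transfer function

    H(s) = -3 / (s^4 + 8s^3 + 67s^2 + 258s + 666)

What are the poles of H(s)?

The poles are the roots of the denominator s^4 + 8s^3 + 67s^2 + 258s + 666 = 0.
No real roots exist; factor into two real quadratics: (s^2 + 2s + 37)(s^2 + 6s + 18) = 0.
Each quadratic gives a conjugate pair via the quadratic formula.

s = -1 ± 6j, -3 ± 3j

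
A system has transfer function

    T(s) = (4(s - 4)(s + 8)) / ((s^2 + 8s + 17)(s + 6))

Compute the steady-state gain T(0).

At s = 0 each factor (s + a) contributes a and each (s^2 + bs + c) contributes c.
T(0) = 4·(-4) · (8) / ((17) · (6)) = -128/102 = -64/51.

T(0) = -64/51 ≈ -1.255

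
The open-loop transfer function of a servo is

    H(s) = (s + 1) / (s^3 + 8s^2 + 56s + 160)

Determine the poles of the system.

s = -2 ± 6j, -4

The poles are the roots of the denominator s^3 + 8s^2 + 56s + 160 = 0.
Trying s = -4: the polynomial evaluates to 0, so (s + 4) is a factor.
Dividing out leaves s^2 + 4s + 40 = 0.
The quadratic formula then gives s = -2 ± 6j.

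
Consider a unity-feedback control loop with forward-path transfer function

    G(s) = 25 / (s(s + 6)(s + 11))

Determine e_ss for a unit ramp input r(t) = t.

e_ss = 2.640

G(s) has one pole at the origin.
This is a Type 1 system. Kv = lim_{s→0} s·G(s) = 25/66.
e_ss = 1/Kv = 1/(25/66) = 66/25 ≈ 2.640.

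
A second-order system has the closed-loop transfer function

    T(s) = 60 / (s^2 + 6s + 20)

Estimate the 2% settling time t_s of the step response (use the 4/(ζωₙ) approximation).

t_s ≈ 1.333 s

Comparing s^2 + 6s + 20 to s^2 + 2ζωₙs + ωₙ²: ωₙ = √20 ≈ 4.472 rad/s and ζ = 6/(2·√20) ≈ 0.6708.
ζωₙ = 6/2 = 3, so t_s ≈ 4/(ζωₙ) = 4/3 ≈ 1.333 s.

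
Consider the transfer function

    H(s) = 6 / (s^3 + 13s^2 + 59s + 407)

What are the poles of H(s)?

s = -1 ± 6j, -11

The poles are the roots of the denominator s^3 + 13s^2 + 59s + 407 = 0.
Trying s = -11: the polynomial evaluates to 0, so (s + 11) is a factor.
Dividing out leaves s^2 + 2s + 37 = 0.
The quadratic formula then gives s = -1 ± 6j.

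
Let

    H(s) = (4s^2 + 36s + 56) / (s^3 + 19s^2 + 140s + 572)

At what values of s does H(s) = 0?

Set the numerator to zero: 4s^2 + 36s + 56 = 0, i.e. 4·(s^2 + 9s + 14) = 0.
Factoring: (s + 2)(s + 7) = 0.

s = -2, -7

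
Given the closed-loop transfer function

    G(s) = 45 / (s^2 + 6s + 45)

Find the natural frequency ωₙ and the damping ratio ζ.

ωₙ ≈ 6.708 rad/s, ζ ≈ 0.4472

Compare the denominator to the standard form s^2 + 2ζωₙs + ωₙ².
ωₙ² = 45, so ωₙ = √45 ≈ 6.708 rad/s.
2ζωₙ = 6, so ζ = 6/(2·√45) ≈ 0.4472.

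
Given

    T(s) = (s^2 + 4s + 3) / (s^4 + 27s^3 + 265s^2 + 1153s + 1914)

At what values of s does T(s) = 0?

Set the numerator to zero: s^2 + 4s + 3 = 0.
Factoring: (s + 3)(s + 1) = 0.

s = -3, -1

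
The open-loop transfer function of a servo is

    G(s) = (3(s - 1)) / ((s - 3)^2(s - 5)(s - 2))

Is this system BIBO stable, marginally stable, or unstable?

The poles can be read from the denominator factors: s = 3, 5, 3, 2.
Since the pole(s) at s = 3, 5, 3, 2 lie in the right half-plane, the system is unstable.

unstable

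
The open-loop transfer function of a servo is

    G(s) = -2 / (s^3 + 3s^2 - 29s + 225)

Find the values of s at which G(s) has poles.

s = 3 + 4j, 3 - 4j, -9

The poles are the roots of the denominator s^3 + 3s^2 - 29s + 225 = 0.
Trying s = -9: the polynomial evaluates to 0, so (s + 9) is a factor.
Dividing out leaves s^2 - 6s + 25 = 0.
The quadratic formula then gives s = 3 ± 4j.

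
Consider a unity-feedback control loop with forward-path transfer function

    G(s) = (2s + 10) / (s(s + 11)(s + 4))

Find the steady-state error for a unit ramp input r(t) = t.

e_ss = 4.400

G(s) has one pole at the origin.
This is a Type 1 system. Kv = lim_{s→0} s·G(s) = 10/44 = 5/22.
e_ss = 1/Kv = 1/(5/22) = 22/5 ≈ 4.400.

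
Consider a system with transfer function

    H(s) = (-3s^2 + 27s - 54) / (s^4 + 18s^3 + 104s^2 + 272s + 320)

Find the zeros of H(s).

Set the numerator to zero: -3s^2 + 27s - 54 = 0, i.e. -3·(s^2 - 9s + 18) = 0.
Factoring: (s - 3)(s - 6) = 0.

s = 3, 6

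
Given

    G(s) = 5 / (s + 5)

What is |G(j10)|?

Substitute s = j10: numerator = 5, denominator = 5 + j10.
|G(j10)| = |5| / |5 + j10| = 5 / 11.180 ≈ 0.4472.

|G(j10)| ≈ 0.4472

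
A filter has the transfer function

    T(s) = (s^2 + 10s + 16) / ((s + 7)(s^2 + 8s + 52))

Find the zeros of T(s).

s = -2, -8

Set the numerator to zero: s^2 + 10s + 16 = 0.
Factoring: (s + 2)(s + 8) = 0.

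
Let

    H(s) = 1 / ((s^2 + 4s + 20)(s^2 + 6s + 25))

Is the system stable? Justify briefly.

The poles can be read from the denominator factors: s = -2 + 4j, -2 - 4j, -3 + 4j, -3 - 4j.
Since all poles lie strictly in the left half-plane, the system is stable.

stable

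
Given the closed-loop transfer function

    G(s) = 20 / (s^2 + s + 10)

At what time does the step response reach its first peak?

t_p ≈ 1.006 s

Comparing s^2 + s + 10 to s^2 + 2ζωₙs + ωₙ²: ωₙ = √10 ≈ 3.162 rad/s and ζ = 1/(2·√10) ≈ 0.1581.
ζωₙ = 1/2 = 0.5, so ω_d = ωₙ√(1−ζ²) = √(ωₙ² − (ζωₙ)²) = √(10 − 0.5²) = √9.75 ≈ 3.122 rad/s.
t_p = π/ω_d = π/3.122 ≈ 1.006 s.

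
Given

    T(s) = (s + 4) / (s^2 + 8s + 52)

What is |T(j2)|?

|T(j2)| ≈ 0.08839

Substitute s = j2: numerator = 4 + j2, denominator = 48 + j16.
|T(j2)| = |4 + j2| / |48 + j16| = 4.4721 / 50.596 ≈ 0.08839.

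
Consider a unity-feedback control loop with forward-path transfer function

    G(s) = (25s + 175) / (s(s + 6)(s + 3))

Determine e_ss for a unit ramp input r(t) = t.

e_ss = 0.1029

G(s) has one pole at the origin.
This is a Type 1 system. Kv = lim_{s→0} s·G(s) = 175/18.
e_ss = 1/Kv = 1/(175/18) = 18/175 ≈ 0.1029.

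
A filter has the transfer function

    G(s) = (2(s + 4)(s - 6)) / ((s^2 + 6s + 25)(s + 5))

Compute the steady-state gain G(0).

At s = 0 each factor (s + a) contributes a and each (s^2 + bs + c) contributes c.
G(0) = 2·(4) · (-6) / ((25) · (5)) = -48/125 = -48/125.

G(0) = -48/125 ≈ -0.3840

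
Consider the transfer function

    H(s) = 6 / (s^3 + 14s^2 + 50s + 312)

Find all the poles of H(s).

The poles are the roots of the denominator s^3 + 14s^2 + 50s + 312 = 0.
Trying s = -12: the polynomial evaluates to 0, so (s + 12) is a factor.
Dividing out leaves s^2 + 2s + 26 = 0.
The quadratic formula then gives s = -1 ± 5j.

s = -1 ± 5j, -12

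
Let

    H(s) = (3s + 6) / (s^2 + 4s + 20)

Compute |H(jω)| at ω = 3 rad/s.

|H(j3)| ≈ 0.6645

Substitute s = j3: numerator = 6 + j9, denominator = 11 + j12.
|H(j3)| = |6 + j9| / |11 + j12| = 10.817 / 16.279 ≈ 0.6645.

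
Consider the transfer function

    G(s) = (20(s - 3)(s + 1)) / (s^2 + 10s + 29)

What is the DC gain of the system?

At s = 0 each factor (s + a) contributes a and each (s^2 + bs + c) contributes c.
G(0) = 20·(-3) · (1) / ((29)) = -60/29 = -60/29.

G(0) = -60/29 ≈ -2.069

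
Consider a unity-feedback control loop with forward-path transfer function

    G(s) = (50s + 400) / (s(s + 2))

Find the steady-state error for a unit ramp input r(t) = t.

e_ss = 0.005000

G(s) has one pole at the origin.
This is a Type 1 system. Kv = lim_{s→0} s·G(s) = 400/2 = 200.
e_ss = 1/Kv = 1/(200) = 1/200 ≈ 0.005000.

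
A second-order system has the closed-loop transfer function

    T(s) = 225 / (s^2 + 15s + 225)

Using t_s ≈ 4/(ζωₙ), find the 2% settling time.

Comparing s^2 + 15s + 225 to s^2 + 2ζωₙs + ωₙ²: ωₙ = 15 rad/s and ζ = 15/(2·15) = 0.5.
ζωₙ = 15/2 = 7.5, so t_s ≈ 4/(ζωₙ) = 4/7.5 ≈ 0.5333 s.

t_s ≈ 0.5333 s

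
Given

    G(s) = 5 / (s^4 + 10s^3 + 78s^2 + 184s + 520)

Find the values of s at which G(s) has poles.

s = -4 + 6j, -4 - 6j, -1 + 3j, -1 - 3j

The poles are the roots of the denominator s^4 + 10s^3 + 78s^2 + 184s + 520 = 0.
No real roots exist; factor into two real quadratics: (s^2 + 8s + 52)(s^2 + 2s + 10) = 0.
Each quadratic gives a conjugate pair via the quadratic formula.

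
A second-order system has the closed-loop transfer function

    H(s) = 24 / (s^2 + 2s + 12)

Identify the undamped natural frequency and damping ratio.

Compare the denominator to the standard form s^2 + 2ζωₙs + ωₙ².
ωₙ² = 12, so ωₙ = √12 ≈ 3.464 rad/s.
2ζωₙ = 2, so ζ = 2/(2·√12) ≈ 0.2887.
With ζ = 0.2887 the response is underdamped.

ωₙ ≈ 3.464 rad/s, ζ ≈ 0.2887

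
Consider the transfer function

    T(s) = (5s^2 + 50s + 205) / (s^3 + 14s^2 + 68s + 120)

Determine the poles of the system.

s = -6, -4 + 2j, -4 - 2j

The poles are the roots of the denominator s^3 + 14s^2 + 68s + 120 = 0.
Trying s = -6: the polynomial evaluates to 0, so (s + 6) is a factor.
Dividing out leaves s^2 + 8s + 20 = 0.
The quadratic formula then gives s = -4 ± 2j.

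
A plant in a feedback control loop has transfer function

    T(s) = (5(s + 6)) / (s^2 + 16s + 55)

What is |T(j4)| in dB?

Substitute s = j4: numerator = 30 + j20, denominator = 39 + j64.
|T(j4)| = |30 + j20| / |39 + j64| = 36.056 / 74.947 ≈ 0.4811.
In decibels: 20·log₁₀(0.4811) ≈ -6.36 dB.

|T(j4)|_dB ≈ -6.36 dB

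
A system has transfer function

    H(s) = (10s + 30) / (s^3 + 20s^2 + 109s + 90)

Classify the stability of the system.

stable

The denominator s^3 + 20s^2 + 109s + 90 factors as (s + 9)(s + 1)(s + 10), giving poles at s = -9, -1, -10.
Since all poles lie strictly in the left half-plane, the system is stable.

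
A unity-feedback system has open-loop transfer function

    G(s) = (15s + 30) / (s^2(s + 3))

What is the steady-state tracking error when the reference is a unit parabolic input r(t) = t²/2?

e_ss = 0.1000

G(s) has 2 poles at the origin.
This is a Type 2 system. Ka = lim_{s→0} s^2·G(s) = 30/3 = 10.
e_ss = 1/Ka = 1/(10) = 1/10 ≈ 0.1000.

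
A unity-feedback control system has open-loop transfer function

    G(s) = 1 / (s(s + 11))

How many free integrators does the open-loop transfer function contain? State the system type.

Type 1

The denominator has 1 factor of s at the origin (free integrator), so this is a Type 1 system.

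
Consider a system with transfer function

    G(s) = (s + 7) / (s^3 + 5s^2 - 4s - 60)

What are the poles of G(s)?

The poles are the roots of the denominator s^3 + 5s^2 - 4s - 60 = 0.
Trying s = 3: the polynomial evaluates to 0, so (s - 3) is a factor.
Dividing out leaves s^2 + 8s + 20 = 0.
The quadratic formula then gives s = -4 ± 2j.

s = -4 ± 2j, 3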